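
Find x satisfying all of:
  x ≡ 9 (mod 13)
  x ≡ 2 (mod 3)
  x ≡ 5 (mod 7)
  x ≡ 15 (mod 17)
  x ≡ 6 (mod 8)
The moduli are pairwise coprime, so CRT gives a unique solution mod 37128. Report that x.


Product of moduli M = 13 · 3 · 7 · 17 · 8 = 37128.
Merge one congruence at a time:
  Start: x ≡ 9 (mod 13).
  Combine with x ≡ 2 (mod 3); new modulus lcm = 39.
    Write x = 9 + 13·t and substitute into x ≡ 2 (mod 3): 13·t ≡ 2 − 9 = -7 (mod 3).
    Reduce coefficients mod 3: 1·t ≡ 2 (mod 3).
    So t ≡ 2 (mod 3).
    Then x = 9 + 13·2 = 35, valid modulo lcm(13, 3) = 39: x ≡ 35 (mod 39).
  Combine with x ≡ 5 (mod 7); new modulus lcm = 273.
    Write x = 35 + 39·t and substitute into x ≡ 5 (mod 7): 39·t ≡ 5 − 35 = -30 (mod 7).
    Reduce coefficients mod 7: 4·t ≡ 5 (mod 7).
    The inverse of 4 mod 7 is 2 (since 4·2 = 8 = 1·7 + 1), so t ≡ 2·5 = 10 ≡ 3 (mod 7).
    Then x = 35 + 39·3 = 152, valid modulo lcm(39, 7) = 273: x ≡ 152 (mod 273).
  Combine with x ≡ 15 (mod 17); new modulus lcm = 4641.
    Write x = 152 + 273·t and substitute into x ≡ 15 (mod 17): 273·t ≡ 15 − 152 = -137 (mod 17).
    Reduce coefficients mod 17: 1·t ≡ 16 (mod 17).
    So t ≡ 16 (mod 17).
    Then x = 152 + 273·16 = 4520, valid modulo lcm(273, 17) = 4641: x ≡ 4520 (mod 4641).
  Combine with x ≡ 6 (mod 8); new modulus lcm = 37128.
    Write x = 4520 + 4641·t and substitute into x ≡ 6 (mod 8): 4641·t ≡ 6 − 4520 = -4514 (mod 8).
    Reduce coefficients mod 8: 1·t ≡ 6 (mod 8).
    So t ≡ 6 (mod 8).
    Then x = 4520 + 4641·6 = 32366, valid modulo lcm(4641, 8) = 37128: x ≡ 32366 (mod 37128).
Verify against each original: 32366 mod 13 = 9, 32366 mod 3 = 2, 32366 mod 7 = 5, 32366 mod 17 = 15, 32366 mod 8 = 6.

x ≡ 32366 (mod 37128).


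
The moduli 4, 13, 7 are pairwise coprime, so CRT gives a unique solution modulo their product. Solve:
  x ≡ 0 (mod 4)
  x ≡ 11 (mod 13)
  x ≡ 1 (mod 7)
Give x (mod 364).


Moduli 4, 13, 7 are pairwise coprime; by CRT there is a unique solution modulo M = 4 · 13 · 7 = 364.
Solve pairwise, accumulating the modulus:
  Start with x ≡ 0 (mod 4).
  Combine with x ≡ 11 (mod 13): since gcd(4, 13) = 1, we get a unique residue mod 52.
    Write x = 0 + 4·t and substitute into x ≡ 11 (mod 13): 4·t ≡ 11 − 0 = 11 (mod 13).
    The inverse of 4 mod 13 is 10 (since 4·10 = 40 = 3·13 + 1), so t ≡ 10·11 = 110 ≡ 6 (mod 13).
    Then x = 0 + 4·6 = 24, valid modulo lcm(4, 13) = 52: x ≡ 24 (mod 52).
  Combine with x ≡ 1 (mod 7): since gcd(52, 7) = 1, we get a unique residue mod 364.
    Write x = 24 + 52·t and substitute into x ≡ 1 (mod 7): 52·t ≡ 1 − 24 = -23 (mod 7).
    Reduce coefficients mod 7: 3·t ≡ 5 (mod 7).
    The inverse of 3 mod 7 is 5 (since 3·5 = 15 = 2·7 + 1), so t ≡ 5·5 = 25 ≡ 4 (mod 7).
    Then x = 24 + 52·4 = 232, valid modulo lcm(52, 7) = 364: x ≡ 232 (mod 364).
Verify: 232 mod 4 = 0 ✓, 232 mod 13 = 11 ✓, 232 mod 7 = 1 ✓.

x ≡ 232 (mod 364).


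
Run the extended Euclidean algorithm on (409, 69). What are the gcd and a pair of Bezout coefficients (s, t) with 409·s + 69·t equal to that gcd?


Euclidean algorithm on (409, 69) — divide until remainder is 0:
  409 = 5 · 69 + 64
  69 = 1 · 64 + 5
  64 = 12 · 5 + 4
  5 = 1 · 4 + 1
  4 = 4 · 1 + 0
gcd(409, 69) = 1.
Track Bezout coefficients alongside the remainders: start with r₀ = 409 = a·1 + b·0 (s = 1, t = 0) and r₁ = 69 = a·0 + b·1 (s = 0, t = 1); each new remainder r_{k+1} = r_{k-1} − q_k·r_k inherits s_{k+1} = s_{k-1} − q_k·s_k, t_{k+1} = t_{k-1} − q_k·t_k, so r_k = a·s_k + b·t_k at every step:
  q = 5: r = 64, s = 1 − 5·0 = 1, t = 0 − 5·1 = -5  (check: 409·1 + 69·(-5) = 64)
  q = 1: r = 5, s = 0 − 1·1 = -1, t = 1 − 1·(-5) = 6  (check: 409·(-1) + 69·6 = 5)
  q = 12: r = 4, s = 1 − 12·(-1) = 13, t = -5 − 12·6 = -77  (check: 409·13 + 69·(-77) = 4)
  q = 1: r = 1, s = -1 − 1·13 = -14, t = 6 − 1·(-77) = 83  (check: 409·(-14) + 69·83 = 1)
The row with r = 1 (the gcd) gives the Bezout coefficients s = -14, t = 83.
Result: 409 · (-14) + 69 · (83) = 1.

gcd(409, 69) = 1; s = -14, t = 83 (check: 409·(-14) + 69·83 = 1).


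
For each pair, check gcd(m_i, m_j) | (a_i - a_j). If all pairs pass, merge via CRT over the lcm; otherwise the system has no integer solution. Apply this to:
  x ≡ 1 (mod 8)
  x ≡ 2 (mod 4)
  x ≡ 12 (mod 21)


Moduli 8, 4, 21 are not pairwise coprime, so CRT works modulo lcm(m_i) when all pairwise compatibility conditions hold.
Pairwise compatibility: gcd(m_i, m_j) must divide a_i - a_j for every pair.
Merge one congruence at a time:
  Start: x ≡ 1 (mod 8).
  Combine with x ≡ 2 (mod 4): gcd(8, 4) = 4, and 2 - 1 = 1 is NOT divisible by 4.
    ⇒ system is inconsistent (no integer solution).

No solution (the system is inconsistent).


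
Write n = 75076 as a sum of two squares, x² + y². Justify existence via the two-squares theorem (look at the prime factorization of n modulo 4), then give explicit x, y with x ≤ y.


Step 1: Factor n = 75076 = 2^2 · 137^2.
Step 2: Check the mod-4 condition on each prime factor: 2 = 2 (special); 137 ≡ 1 (mod 4), exponent 2.
All primes ≡ 3 (mod 4) appear to even exponent (or don't appear), so by the two-squares theorem n IS expressible as a sum of two squares.
Step 3: Build a representation. Group n = k² · m with k = 2 and m = 137 · 137 = 18769 (a product of primes ≡ 1 (mod 4)); a representation of m scales to one of n via (k·x)² + (k·y)² = k²(x² + y²). Each prime p ≡ 1 (mod 4) is itself a sum of two squares; find a² by testing p − a² for a perfect square:
  137: 137 − 1² = 136, 137 − 2² = 133, 137 − 3² = 128, 137 − 4² = 121 = 11² ⇒ 137 = 4² + 11².
  Combine using the Brahmagupta–Fibonacci identity (a² + b²)(c² + d²) = (ac − bd)² + (ad + bc)² = (ac + bd)² + (ad − bc)²:
  137 · 137 = 18769: from (4² + 11²)(4² + 11²), take (4·4 − 11·11, 4·11 + 11·4) = (16 − 121, 44 + 44) = (-105, 88); dropping signs (only squares matter) gives (105, 88); check 105² + 88² = 11025 + 7744 = 18769 ✓.
  Scale by k = 2: (2·105, 2·88) = (210, 176).
Step 4: Order so x ≤ y and verify: 176² + 210² = 30976 + 44100 = 75076 = n. ✓

n = 75076 = 176² + 210² (one valid representation with x ≤ y).


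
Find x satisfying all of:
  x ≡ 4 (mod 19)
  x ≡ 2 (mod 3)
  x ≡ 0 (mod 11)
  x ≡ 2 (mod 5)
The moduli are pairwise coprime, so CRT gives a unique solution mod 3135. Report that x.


Product of moduli M = 19 · 3 · 11 · 5 = 3135.
Merge one congruence at a time:
  Start: x ≡ 4 (mod 19).
  Combine with x ≡ 2 (mod 3); new modulus lcm = 57.
    Write x = 4 + 19·t and substitute into x ≡ 2 (mod 3): 19·t ≡ 2 − 4 = -2 (mod 3).
    Reduce coefficients mod 3: 1·t ≡ 1 (mod 3).
    So t ≡ 1 (mod 3).
    Then x = 4 + 19·1 = 23, valid modulo lcm(19, 3) = 57: x ≡ 23 (mod 57).
  Combine with x ≡ 0 (mod 11); new modulus lcm = 627.
    Write x = 23 + 57·t and substitute into x ≡ 0 (mod 11): 57·t ≡ 0 − 23 = -23 (mod 11).
    Reduce coefficients mod 11: 2·t ≡ 10 (mod 11).
    The inverse of 2 mod 11 is 6 (since 2·6 = 12 = 1·11 + 1), so t ≡ 6·10 = 60 ≡ 5 (mod 11).
    Then x = 23 + 57·5 = 308, valid modulo lcm(57, 11) = 627: x ≡ 308 (mod 627).
  Combine with x ≡ 2 (mod 5); new modulus lcm = 3135.
    Write x = 308 + 627·t and substitute into x ≡ 2 (mod 5): 627·t ≡ 2 − 308 = -306 (mod 5).
    Reduce coefficients mod 5: 2·t ≡ 4 (mod 5).
    The inverse of 2 mod 5 is 3 (since 2·3 = 6 = 1·5 + 1), so t ≡ 3·4 = 12 ≡ 2 (mod 5).
    Then x = 308 + 627·2 = 1562, valid modulo lcm(627, 5) = 3135: x ≡ 1562 (mod 3135).
Verify against each original: 1562 mod 19 = 4, 1562 mod 3 = 2, 1562 mod 11 = 0, 1562 mod 5 = 2.

x ≡ 1562 (mod 3135).


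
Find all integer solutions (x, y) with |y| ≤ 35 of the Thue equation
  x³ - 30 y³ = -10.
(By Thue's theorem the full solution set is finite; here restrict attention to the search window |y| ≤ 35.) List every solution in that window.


The equation is x³ - 30y³ = -10. For fixed y, x³ = 30·y³ − 10, so a solution requires the RHS to be a perfect cube.
Strategy: iterate y from -35 to 35, compute RHS = 30·y³ − 10, and check whether it is a (positive or negative) perfect cube.
Check small values of y:
  y = 0: RHS = -10 is not a perfect cube.
  y = 1: RHS = 20 is not a perfect cube.
  y = -1: RHS = -40 is not a perfect cube.
  y = 2: RHS = 230 is not a perfect cube.
  y = -2: RHS = -250 is not a perfect cube.
  y = 3: RHS = 800 is not a perfect cube.
  y = -3: RHS = -820 is not a perfect cube.
Continuing the search up to |y| = 35 finds no solutions either.
No (x, y) in the scanned range satisfies the equation.

No integer solutions with |y| ≤ 35.


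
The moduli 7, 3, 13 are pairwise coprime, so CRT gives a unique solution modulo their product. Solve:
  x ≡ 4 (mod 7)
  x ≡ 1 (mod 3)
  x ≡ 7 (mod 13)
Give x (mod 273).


Moduli 7, 3, 13 are pairwise coprime; by CRT there is a unique solution modulo M = 7 · 3 · 13 = 273.
Solve pairwise, accumulating the modulus:
  Start with x ≡ 4 (mod 7).
  Combine with x ≡ 1 (mod 3): since gcd(7, 3) = 1, we get a unique residue mod 21.
    Write x = 4 + 7·t and substitute into x ≡ 1 (mod 3): 7·t ≡ 1 − 4 = -3 (mod 3).
    Reduce coefficients mod 3: 1·t ≡ 0 (mod 3).
    So t ≡ 0 (mod 3).
    Then x = 4 + 7·0 = 4, valid modulo lcm(7, 3) = 21: x ≡ 4 (mod 21).
  Combine with x ≡ 7 (mod 13): since gcd(21, 13) = 1, we get a unique residue mod 273.
    Write x = 4 + 21·t and substitute into x ≡ 7 (mod 13): 21·t ≡ 7 − 4 = 3 (mod 13).
    Reduce coefficients mod 13: 8·t ≡ 3 (mod 13).
    The inverse of 8 mod 13 is 5 (since 8·5 = 40 = 3·13 + 1), so t ≡ 5·3 = 15 ≡ 2 (mod 13).
    Then x = 4 + 21·2 = 46, valid modulo lcm(21, 13) = 273: x ≡ 46 (mod 273).
Verify: 46 mod 7 = 4 ✓, 46 mod 3 = 1 ✓, 46 mod 13 = 7 ✓.

x ≡ 46 (mod 273).


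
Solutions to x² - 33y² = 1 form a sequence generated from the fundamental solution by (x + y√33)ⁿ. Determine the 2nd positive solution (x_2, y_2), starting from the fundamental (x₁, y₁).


Step 1: Find the fundamental solution (x₁, y₁) of x² - 33y² = 1.
  Expand √33 as a continued fraction. a₀ = ⌊√33⌋ = 5; iterate m_{k+1} = d_k·a_k − m_k, d_{k+1} = (33 − m_{k+1}²)/d_k, a_{k+1} = ⌊(a₀ + m_{k+1})/d_{k+1}⌋ (starting m₀ = 0, d₀ = 1), with convergents p_k = a_k·p_{k-1} + p_{k-2}, q_k = a_k·q_{k-1} + q_{k-2} (p₋₁ = 1, q₋₁ = 0):
  k = 0: a₀ = 5; p₀/q₀ = 5/1; p₀² − 33·q₀² = 25 − 33 = -8.
  k = 1: m = 5, d = 8, a = ⌊(5 + 5)/8⌋ = 1; p/q = (1·5 + 1)/(1·1 + 0) = 6/1; p² − 33·q² = 36 − 33 = 3.
  k = 2: m = 3, d = 3, a = ⌊(5 + 3)/3⌋ = 2; p/q = (2·6 + 5)/(2·1 + 1) = 17/3; p² − 33·q² = 289 − 297 = -8.
  k = 3: m = 3, d = 8, a = ⌊(5 + 3)/8⌋ = 1; p/q = (1·17 + 6)/(1·3 + 1) = 23/4; p² − 33·q² = 529 − 528 = 1.
  The first convergent with p² − 33·q² = 1 gives the fundamental solution (x₁, y₁) = (23, 4).
Step 2: Apply the recurrence (x_{n+1}, y_{n+1}) = (x₁x_n + 33y₁y_n, x₁y_n + y₁x_n) repeatedly.
  From (x_1, y_1) = (23, 4): x_2 = 23·23 + 33·4·4 = 1057; y_2 = 23·4 + 4·23 = 184.
Step 3: Verify x_2² - 33·y_2² = 1117249 - 1117248 = 1 (should be 1). ✓

(x_1, y_1) = (23, 4); (x_2, y_2) = (1057, 184).


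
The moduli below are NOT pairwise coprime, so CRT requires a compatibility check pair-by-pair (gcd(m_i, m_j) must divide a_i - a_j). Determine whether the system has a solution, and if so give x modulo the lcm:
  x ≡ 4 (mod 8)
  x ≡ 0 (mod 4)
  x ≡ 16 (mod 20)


Moduli 8, 4, 20 are not pairwise coprime, so CRT works modulo lcm(m_i) when all pairwise compatibility conditions hold.
Pairwise compatibility: gcd(m_i, m_j) must divide a_i - a_j for every pair.
Merge one congruence at a time:
  Start: x ≡ 4 (mod 8).
  Combine with x ≡ 0 (mod 4): gcd(8, 4) = 4; 0 - 4 = -4, which IS divisible by 4, so compatible.
    Write x = 4 + 8·t and substitute into x ≡ 0 (mod 4): 8·t ≡ 0 − 4 = -4 (mod 4).
    Divide the congruence (and modulus) by g = 4: 2·t ≡ -1 (mod 1).
    Modulo 1 every t works; take t = 0.
    Then x = 4 + 8·0 = 4, valid modulo lcm(8, 4) = 8: x ≡ 4 (mod 8).
  Combine with x ≡ 16 (mod 20): gcd(8, 20) = 4; 16 - 4 = 12, which IS divisible by 4, so compatible.
    Write x = 4 + 8·t and substitute into x ≡ 16 (mod 20): 8·t ≡ 16 − 4 = 12 (mod 20).
    Divide the congruence (and modulus) by g = 4: 2·t ≡ 3 (mod 5).
    The inverse of 2 mod 5 is 3 (since 2·3 = 6 = 1·5 + 1), so t ≡ 3·3 = 9 ≡ 4 (mod 5).
    Then x = 4 + 8·4 = 36, valid modulo lcm(8, 20) = 40: x ≡ 36 (mod 40).
Verify: 36 mod 8 = 4, 36 mod 4 = 0, 36 mod 20 = 16.

x ≡ 36 (mod 40).


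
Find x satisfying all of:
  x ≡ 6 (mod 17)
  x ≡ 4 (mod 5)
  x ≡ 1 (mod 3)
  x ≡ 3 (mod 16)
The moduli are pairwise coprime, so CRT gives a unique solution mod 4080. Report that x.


Product of moduli M = 17 · 5 · 3 · 16 = 4080.
Merge one congruence at a time:
  Start: x ≡ 6 (mod 17).
  Combine with x ≡ 4 (mod 5); new modulus lcm = 85.
    Write x = 6 + 17·t and substitute into x ≡ 4 (mod 5): 17·t ≡ 4 − 6 = -2 (mod 5).
    Reduce coefficients mod 5: 2·t ≡ 3 (mod 5).
    The inverse of 2 mod 5 is 3 (since 2·3 = 6 = 1·5 + 1), so t ≡ 3·3 = 9 ≡ 4 (mod 5).
    Then x = 6 + 17·4 = 74, valid modulo lcm(17, 5) = 85: x ≡ 74 (mod 85).
  Combine with x ≡ 1 (mod 3); new modulus lcm = 255.
    Write x = 74 + 85·t and substitute into x ≡ 1 (mod 3): 85·t ≡ 1 − 74 = -73 (mod 3).
    Reduce coefficients mod 3: 1·t ≡ 2 (mod 3).
    So t ≡ 2 (mod 3).
    Then x = 74 + 85·2 = 244, valid modulo lcm(85, 3) = 255: x ≡ 244 (mod 255).
  Combine with x ≡ 3 (mod 16); new modulus lcm = 4080.
    Write x = 244 + 255·t and substitute into x ≡ 3 (mod 16): 255·t ≡ 3 − 244 = -241 (mod 16).
    Reduce coefficients mod 16: 15·t ≡ 15 (mod 16).
    The inverse of 15 mod 16 is 15 (since 15·15 = 225 = 14·16 + 1), so t ≡ 15·15 = 225 ≡ 1 (mod 16).
    Then x = 244 + 255·1 = 499, valid modulo lcm(255, 16) = 4080: x ≡ 499 (mod 4080).
Verify against each original: 499 mod 17 = 6, 499 mod 5 = 4, 499 mod 3 = 1, 499 mod 16 = 3.

x ≡ 499 (mod 4080).


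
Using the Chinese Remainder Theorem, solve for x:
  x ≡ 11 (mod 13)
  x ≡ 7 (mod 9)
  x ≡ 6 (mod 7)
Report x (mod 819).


Moduli 13, 9, 7 are pairwise coprime; by CRT there is a unique solution modulo M = 13 · 9 · 7 = 819.
Solve pairwise, accumulating the modulus:
  Start with x ≡ 11 (mod 13).
  Combine with x ≡ 7 (mod 9): since gcd(13, 9) = 1, we get a unique residue mod 117.
    Write x = 11 + 13·t and substitute into x ≡ 7 (mod 9): 13·t ≡ 7 − 11 = -4 (mod 9).
    Reduce coefficients mod 9: 4·t ≡ 5 (mod 9).
    The inverse of 4 mod 9 is 7 (since 4·7 = 28 = 3·9 + 1), so t ≡ 7·5 = 35 ≡ 8 (mod 9).
    Then x = 11 + 13·8 = 115, valid modulo lcm(13, 9) = 117: x ≡ 115 (mod 117).
  Combine with x ≡ 6 (mod 7): since gcd(117, 7) = 1, we get a unique residue mod 819.
    Write x = 115 + 117·t and substitute into x ≡ 6 (mod 7): 117·t ≡ 6 − 115 = -109 (mod 7).
    Reduce coefficients mod 7: 5·t ≡ 3 (mod 7).
    The inverse of 5 mod 7 is 3 (since 5·3 = 15 = 2·7 + 1), so t ≡ 3·3 = 9 ≡ 2 (mod 7).
    Then x = 115 + 117·2 = 349, valid modulo lcm(117, 7) = 819: x ≡ 349 (mod 819).
Verify: 349 mod 13 = 11 ✓, 349 mod 9 = 7 ✓, 349 mod 7 = 6 ✓.

x ≡ 349 (mod 819).


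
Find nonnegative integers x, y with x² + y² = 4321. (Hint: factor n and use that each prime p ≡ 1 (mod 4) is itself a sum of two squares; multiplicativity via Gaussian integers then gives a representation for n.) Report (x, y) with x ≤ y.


Step 1: Factor n = 4321 = 29 · 149.
Step 2: Check the mod-4 condition on each prime factor: 29 ≡ 1 (mod 4), exponent 1; 149 ≡ 1 (mod 4), exponent 1.
All primes ≡ 3 (mod 4) appear to even exponent (or don't appear), so by the two-squares theorem n IS expressible as a sum of two squares.
Step 3: Build a representation. Here n = 29 · 149 is a product of primes ≡ 1 (mod 4). Each prime p ≡ 1 (mod 4) is itself a sum of two squares; find a² by testing p − a² for a perfect square:
  29: 29 − 1² = 28, 29 − 2² = 25 = 5² ⇒ 29 = 2² + 5².
  149: 149 − 1² = 148, 149 − 2² = 145, 149 − 3² = 140, 149 − 4² = 133, 149 − 5² = 124, 149 − 6² = 113, 149 − 7² = 100 = 10² ⇒ 149 = 7² + 10².
  Combine using the Brahmagupta–Fibonacci identity (a² + b²)(c² + d²) = (ac − bd)² + (ad + bc)² = (ac + bd)² + (ad − bc)²:
  29 · 149 = 4321: from (2² + 5²)(7² + 10²), take (2·7 − 5·10, 2·10 + 5·7) = (14 − 50, 20 + 35) = (-36, 55); dropping signs (only squares matter) gives (36, 55); check 36² + 55² = 1296 + 3025 = 4321 ✓.
Step 4: Order so x ≤ y and verify: 36² + 55² = 1296 + 3025 = 4321 = n. ✓

n = 4321 = 36² + 55² (one valid representation with x ≤ y).


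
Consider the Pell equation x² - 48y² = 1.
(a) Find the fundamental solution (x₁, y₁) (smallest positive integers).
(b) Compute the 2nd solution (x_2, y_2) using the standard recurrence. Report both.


Step 1: Find the fundamental solution (x₁, y₁) of x² - 48y² = 1.
  Expand √48 as a continued fraction. a₀ = ⌊√48⌋ = 6; iterate m_{k+1} = d_k·a_k − m_k, d_{k+1} = (48 − m_{k+1}²)/d_k, a_{k+1} = ⌊(a₀ + m_{k+1})/d_{k+1}⌋ (starting m₀ = 0, d₀ = 1), with convergents p_k = a_k·p_{k-1} + p_{k-2}, q_k = a_k·q_{k-1} + q_{k-2} (p₋₁ = 1, q₋₁ = 0):
  k = 0: a₀ = 6; p₀/q₀ = 6/1; p₀² − 48·q₀² = 36 − 48 = -12.
  k = 1: m = 6, d = 12, a = ⌊(6 + 6)/12⌋ = 1; p/q = (1·6 + 1)/(1·1 + 0) = 7/1; p² − 48·q² = 49 − 48 = 1.
  The first convergent with p² − 48·q² = 1 gives the fundamental solution (x₁, y₁) = (7, 1).
Step 2: Apply the recurrence (x_{n+1}, y_{n+1}) = (x₁x_n + 48y₁y_n, x₁y_n + y₁x_n) repeatedly.
  From (x_1, y_1) = (7, 1): x_2 = 7·7 + 48·1·1 = 97; y_2 = 7·1 + 1·7 = 14.
Step 3: Verify x_2² - 48·y_2² = 9409 - 9408 = 1 (should be 1). ✓

(x_1, y_1) = (7, 1); (x_2, y_2) = (97, 14).


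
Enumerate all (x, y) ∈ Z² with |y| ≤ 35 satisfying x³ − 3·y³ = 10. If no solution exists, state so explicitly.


The equation is x³ - 3y³ = 10. For fixed y, x³ = 3·y³ + 10, so a solution requires the RHS to be a perfect cube.
Strategy: iterate y from -35 to 35, compute RHS = 3·y³ + 10, and check whether it is a (positive or negative) perfect cube.
Check small values of y:
  y = 0: RHS = 10 is not a perfect cube.
  y = 1: RHS = 13 is not a perfect cube.
  y = -1: RHS = 7 is not a perfect cube.
  y = 2: RHS = 34 is not a perfect cube.
  y = -2: RHS = -14 is not a perfect cube.
  y = 3: RHS = 91 is not a perfect cube.
  y = -3: RHS = -71 is not a perfect cube.
Continuing, at y = 9: RHS = 2197 = (13)³ ⇒ x = 13 works.
Searching the remaining y in |y| ≤ 35 finds no further solutions.
Collected solutions: (13, 9).

Solutions (with |y| ≤ 35): (13, 9).


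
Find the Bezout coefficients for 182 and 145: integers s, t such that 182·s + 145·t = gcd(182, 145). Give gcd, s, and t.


Euclidean algorithm on (182, 145) — divide until remainder is 0:
  182 = 1 · 145 + 37
  145 = 3 · 37 + 34
  37 = 1 · 34 + 3
  34 = 11 · 3 + 1
  3 = 3 · 1 + 0
gcd(182, 145) = 1.
Track Bezout coefficients alongside the remainders: start with r₀ = 182 = a·1 + b·0 (s = 1, t = 0) and r₁ = 145 = a·0 + b·1 (s = 0, t = 1); each new remainder r_{k+1} = r_{k-1} − q_k·r_k inherits s_{k+1} = s_{k-1} − q_k·s_k, t_{k+1} = t_{k-1} − q_k·t_k, so r_k = a·s_k + b·t_k at every step:
  q = 1: r = 37, s = 1 − 1·0 = 1, t = 0 − 1·1 = -1  (check: 182·1 + 145·(-1) = 37)
  q = 3: r = 34, s = 0 − 3·1 = -3, t = 1 − 3·(-1) = 4  (check: 182·(-3) + 145·4 = 34)
  q = 1: r = 3, s = 1 − 1·(-3) = 4, t = -1 − 1·4 = -5  (check: 182·4 + 145·(-5) = 3)
  q = 11: r = 1, s = -3 − 11·4 = -47, t = 4 − 11·(-5) = 59  (check: 182·(-47) + 145·59 = 1)
The row with r = 1 (the gcd) gives the Bezout coefficients s = -47, t = 59.
Result: 182 · (-47) + 145 · (59) = 1.

gcd(182, 145) = 1; s = -47, t = 59 (check: 182·(-47) + 145·59 = 1).


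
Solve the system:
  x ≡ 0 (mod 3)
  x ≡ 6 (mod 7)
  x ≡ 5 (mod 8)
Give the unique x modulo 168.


Moduli 3, 7, 8 are pairwise coprime; by CRT there is a unique solution modulo M = 3 · 7 · 8 = 168.
Solve pairwise, accumulating the modulus:
  Start with x ≡ 0 (mod 3).
  Combine with x ≡ 6 (mod 7): since gcd(3, 7) = 1, we get a unique residue mod 21.
    Write x = 0 + 3·t and substitute into x ≡ 6 (mod 7): 3·t ≡ 6 − 0 = 6 (mod 7).
    The inverse of 3 mod 7 is 5 (since 3·5 = 15 = 2·7 + 1), so t ≡ 5·6 = 30 ≡ 2 (mod 7).
    Then x = 0 + 3·2 = 6, valid modulo lcm(3, 7) = 21: x ≡ 6 (mod 21).
  Combine with x ≡ 5 (mod 8): since gcd(21, 8) = 1, we get a unique residue mod 168.
    Write x = 6 + 21·t and substitute into x ≡ 5 (mod 8): 21·t ≡ 5 − 6 = -1 (mod 8).
    Reduce coefficients mod 8: 5·t ≡ 7 (mod 8).
    The inverse of 5 mod 8 is 5 (since 5·5 = 25 = 3·8 + 1), so t ≡ 5·7 = 35 ≡ 3 (mod 8).
    Then x = 6 + 21·3 = 69, valid modulo lcm(21, 8) = 168: x ≡ 69 (mod 168).
Verify: 69 mod 3 = 0 ✓, 69 mod 7 = 6 ✓, 69 mod 8 = 5 ✓.

x ≡ 69 (mod 168).


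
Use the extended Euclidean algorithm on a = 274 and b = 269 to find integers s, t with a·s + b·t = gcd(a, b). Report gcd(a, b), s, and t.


Euclidean algorithm on (274, 269) — divide until remainder is 0:
  274 = 1 · 269 + 5
  269 = 53 · 5 + 4
  5 = 1 · 4 + 1
  4 = 4 · 1 + 0
gcd(274, 269) = 1.
Track Bezout coefficients alongside the remainders: start with r₀ = 274 = a·1 + b·0 (s = 1, t = 0) and r₁ = 269 = a·0 + b·1 (s = 0, t = 1); each new remainder r_{k+1} = r_{k-1} − q_k·r_k inherits s_{k+1} = s_{k-1} − q_k·s_k, t_{k+1} = t_{k-1} − q_k·t_k, so r_k = a·s_k + b·t_k at every step:
  q = 1: r = 5, s = 1 − 1·0 = 1, t = 0 − 1·1 = -1  (check: 274·1 + 269·(-1) = 5)
  q = 53: r = 4, s = 0 − 53·1 = -53, t = 1 − 53·(-1) = 54  (check: 274·(-53) + 269·54 = 4)
  q = 1: r = 1, s = 1 − 1·(-53) = 54, t = -1 − 1·54 = -55  (check: 274·54 + 269·(-55) = 1)
The row with r = 1 (the gcd) gives the Bezout coefficients s = 54, t = -55.
Result: 274 · (54) + 269 · (-55) = 1.

gcd(274, 269) = 1; s = 54, t = -55 (check: 274·54 + 269·(-55) = 1).


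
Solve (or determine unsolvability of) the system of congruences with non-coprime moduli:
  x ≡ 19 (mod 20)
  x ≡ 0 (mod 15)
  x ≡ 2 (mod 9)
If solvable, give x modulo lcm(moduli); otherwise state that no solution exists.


Moduli 20, 15, 9 are not pairwise coprime, so CRT works modulo lcm(m_i) when all pairwise compatibility conditions hold.
Pairwise compatibility: gcd(m_i, m_j) must divide a_i - a_j for every pair.
Merge one congruence at a time:
  Start: x ≡ 19 (mod 20).
  Combine with x ≡ 0 (mod 15): gcd(20, 15) = 5, and 0 - 19 = -19 is NOT divisible by 5.
    ⇒ system is inconsistent (no integer solution).

No solution (the system is inconsistent).


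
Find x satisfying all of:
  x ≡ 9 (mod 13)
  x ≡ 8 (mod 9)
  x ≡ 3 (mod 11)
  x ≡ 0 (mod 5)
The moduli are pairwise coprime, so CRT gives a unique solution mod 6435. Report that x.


Product of moduli M = 13 · 9 · 11 · 5 = 6435.
Merge one congruence at a time:
  Start: x ≡ 9 (mod 13).
  Combine with x ≡ 8 (mod 9); new modulus lcm = 117.
    Write x = 9 + 13·t and substitute into x ≡ 8 (mod 9): 13·t ≡ 8 − 9 = -1 (mod 9).
    Reduce coefficients mod 9: 4·t ≡ 8 (mod 9).
    The inverse of 4 mod 9 is 7 (since 4·7 = 28 = 3·9 + 1), so t ≡ 7·8 = 56 ≡ 2 (mod 9).
    Then x = 9 + 13·2 = 35, valid modulo lcm(13, 9) = 117: x ≡ 35 (mod 117).
  Combine with x ≡ 3 (mod 11); new modulus lcm = 1287.
    Write x = 35 + 117·t and substitute into x ≡ 3 (mod 11): 117·t ≡ 3 − 35 = -32 (mod 11).
    Reduce coefficients mod 11: 7·t ≡ 1 (mod 11).
    The inverse of 7 mod 11 is 8 (since 7·8 = 56 = 5·11 + 1), so t ≡ 8·1 = 8 ≡ 8 (mod 11).
    Then x = 35 + 117·8 = 971, valid modulo lcm(117, 11) = 1287: x ≡ 971 (mod 1287).
  Combine with x ≡ 0 (mod 5); new modulus lcm = 6435.
    Write x = 971 + 1287·t and substitute into x ≡ 0 (mod 5): 1287·t ≡ 0 − 971 = -971 (mod 5).
    Reduce coefficients mod 5: 2·t ≡ 4 (mod 5).
    The inverse of 2 mod 5 is 3 (since 2·3 = 6 = 1·5 + 1), so t ≡ 3·4 = 12 ≡ 2 (mod 5).
    Then x = 971 + 1287·2 = 3545, valid modulo lcm(1287, 5) = 6435: x ≡ 3545 (mod 6435).
Verify against each original: 3545 mod 13 = 9, 3545 mod 9 = 8, 3545 mod 11 = 3, 3545 mod 5 = 0.

x ≡ 3545 (mod 6435).


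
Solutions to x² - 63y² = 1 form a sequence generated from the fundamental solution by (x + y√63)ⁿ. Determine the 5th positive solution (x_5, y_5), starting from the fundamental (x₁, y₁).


Step 1: Find the fundamental solution (x₁, y₁) of x² - 63y² = 1.
  Expand √63 as a continued fraction. a₀ = ⌊√63⌋ = 7; iterate m_{k+1} = d_k·a_k − m_k, d_{k+1} = (63 − m_{k+1}²)/d_k, a_{k+1} = ⌊(a₀ + m_{k+1})/d_{k+1}⌋ (starting m₀ = 0, d₀ = 1), with convergents p_k = a_k·p_{k-1} + p_{k-2}, q_k = a_k·q_{k-1} + q_{k-2} (p₋₁ = 1, q₋₁ = 0):
  k = 0: a₀ = 7; p₀/q₀ = 7/1; p₀² − 63·q₀² = 49 − 63 = -14.
  k = 1: m = 7, d = 14, a = ⌊(7 + 7)/14⌋ = 1; p/q = (1·7 + 1)/(1·1 + 0) = 8/1; p² − 63·q² = 64 − 63 = 1.
  The first convergent with p² − 63·q² = 1 gives the fundamental solution (x₁, y₁) = (8, 1).
Step 2: Apply the recurrence (x_{n+1}, y_{n+1}) = (x₁x_n + 63y₁y_n, x₁y_n + y₁x_n) repeatedly.
  From (x_1, y_1) = (8, 1): x_2 = 8·8 + 63·1·1 = 127; y_2 = 8·1 + 1·8 = 16.
  From (x_2, y_2) = (127, 16): x_3 = 8·127 + 63·1·16 = 2024; y_3 = 8·16 + 1·127 = 255.
  From (x_3, y_3) = (2024, 255): x_4 = 8·2024 + 63·1·255 = 32257; y_4 = 8·255 + 1·2024 = 4064.
  From (x_4, y_4) = (32257, 4064): x_5 = 8·32257 + 63·1·4064 = 514088; y_5 = 8·4064 + 1·32257 = 64769.
Step 3: Verify x_5² - 63·y_5² = 264286471744 - 264286471743 = 1 (should be 1). ✓

(x_1, y_1) = (8, 1); (x_5, y_5) = (514088, 64769).


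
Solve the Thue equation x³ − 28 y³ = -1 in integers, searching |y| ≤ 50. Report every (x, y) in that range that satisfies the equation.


The equation is x³ - 28y³ = -1. For fixed y, x³ = 28·y³ − 1, so a solution requires the RHS to be a perfect cube.
Strategy: iterate y from -50 to 50, compute RHS = 28·y³ − 1, and check whether it is a (positive or negative) perfect cube.
Check small values of y:
  y = 0: RHS = -1 = (-1)³ ⇒ x = -1 works.
  y = 1: RHS = 27 = (3)³ ⇒ x = 3 works.
  y = -1: RHS = -29 is not a perfect cube.
  y = 2: RHS = 223 is not a perfect cube.
  y = -2: RHS = -225 is not a perfect cube.
  y = 3: RHS = 755 is not a perfect cube.
  y = -3: RHS = -757 is not a perfect cube.
Continuing the search up to |y| = 50 finds no further solutions beyond those listed.
Collected solutions: (-1, 0), (3, 1).

Solutions (with |y| ≤ 50): (-1, 0), (3, 1).


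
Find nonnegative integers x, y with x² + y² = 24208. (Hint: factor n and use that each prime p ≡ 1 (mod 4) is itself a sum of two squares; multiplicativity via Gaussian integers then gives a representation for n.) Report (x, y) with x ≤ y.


Step 1: Factor n = 24208 = 2^4 · 17 · 89.
Step 2: Check the mod-4 condition on each prime factor: 2 = 2 (special); 17 ≡ 1 (mod 4), exponent 1; 89 ≡ 1 (mod 4), exponent 1.
All primes ≡ 3 (mod 4) appear to even exponent (or don't appear), so by the two-squares theorem n IS expressible as a sum of two squares.
Step 3: Build a representation. Group n = k² · m with k = 4 and m = 17 · 89 = 1513 (a product of primes ≡ 1 (mod 4)); a representation of m scales to one of n via (k·x)² + (k·y)² = k²(x² + y²). Each prime p ≡ 1 (mod 4) is itself a sum of two squares; find a² by testing p − a² for a perfect square:
  17: 17 − 1² = 16 = 4² ⇒ 17 = 1² + 4².
  89: 89 − 1² = 88, 89 − 2² = 85, 89 − 3² = 80, 89 − 4² = 73, 89 − 5² = 64 = 8² ⇒ 89 = 5² + 8².
  Combine using the Brahmagupta–Fibonacci identity (a² + b²)(c² + d²) = (ac − bd)² + (ad + bc)² = (ac + bd)² + (ad − bc)²:
  17 · 89 = 1513: from (1² + 4²)(5² + 8²), take (1·5 − 4·8, 1·8 + 4·5) = (5 − 32, 8 + 20) = (-27, 28); dropping signs (only squares matter) gives (27, 28); check 27² + 28² = 729 + 784 = 1513 ✓.
  Scale by k = 4: (4·27, 4·28) = (108, 112).
Step 4: Order so x ≤ y and verify: 108² + 112² = 11664 + 12544 = 24208 = n. ✓

n = 24208 = 108² + 112² (one valid representation with x ≤ y).


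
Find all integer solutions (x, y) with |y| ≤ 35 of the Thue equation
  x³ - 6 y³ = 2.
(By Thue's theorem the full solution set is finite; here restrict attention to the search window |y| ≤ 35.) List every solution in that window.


The equation is x³ - 6y³ = 2. For fixed y, x³ = 6·y³ + 2, so a solution requires the RHS to be a perfect cube.
Strategy: iterate y from -35 to 35, compute RHS = 6·y³ + 2, and check whether it is a (positive or negative) perfect cube.
Check small values of y:
  y = 0: RHS = 2 is not a perfect cube.
  y = 1: RHS = 8 = (2)³ ⇒ x = 2 works.
  y = -1: RHS = -4 is not a perfect cube.
  y = 2: RHS = 50 is not a perfect cube.
  y = -2: RHS = -46 is not a perfect cube.
  y = 3: RHS = 164 is not a perfect cube.
  y = -3: RHS = -160 is not a perfect cube.
Continuing the search up to |y| = 35 finds no further solutions beyond those listed.
Collected solutions: (2, 1).

Solutions (with |y| ≤ 35): (2, 1).


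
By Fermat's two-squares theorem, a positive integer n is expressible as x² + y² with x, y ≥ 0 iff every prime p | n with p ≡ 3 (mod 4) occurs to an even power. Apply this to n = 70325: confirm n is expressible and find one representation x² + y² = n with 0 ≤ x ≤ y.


Step 1: Factor n = 70325 = 5^2 · 29 · 97.
Step 2: Check the mod-4 condition on each prime factor: 5 ≡ 1 (mod 4), exponent 2; 29 ≡ 1 (mod 4), exponent 1; 97 ≡ 1 (mod 4), exponent 1.
All primes ≡ 3 (mod 4) appear to even exponent (or don't appear), so by the two-squares theorem n IS expressible as a sum of two squares.
Step 3: Build a representation. Group n = k² · m with k = 5 and m = 29 · 97 = 2813 (a product of primes ≡ 1 (mod 4)); a representation of m scales to one of n via (k·x)² + (k·y)² = k²(x² + y²). Each prime p ≡ 1 (mod 4) is itself a sum of two squares; find a² by testing p − a² for a perfect square:
  29: 29 − 1² = 28, 29 − 2² = 25 = 5² ⇒ 29 = 2² + 5².
  97: 97 − 1² = 96, 97 − 2² = 93, 97 − 3² = 88, 97 − 4² = 81 = 9² ⇒ 97 = 4² + 9².
  Combine using the Brahmagupta–Fibonacci identity (a² + b²)(c² + d²) = (ac − bd)² + (ad + bc)² = (ac + bd)² + (ad − bc)²:
  29 · 97 = 2813: from (2² + 5²)(4² + 9²), take (2·4 − 5·9, 2·9 + 5·4) = (8 − 45, 18 + 20) = (-37, 38); dropping signs (only squares matter) gives (37, 38); check 37² + 38² = 1369 + 1444 = 2813 ✓.
  Scale by k = 5: (5·37, 5·38) = (185, 190).
Step 4: Order so x ≤ y and verify: 185² + 190² = 34225 + 36100 = 70325 = n. ✓

n = 70325 = 185² + 190² (one valid representation with x ≤ y).


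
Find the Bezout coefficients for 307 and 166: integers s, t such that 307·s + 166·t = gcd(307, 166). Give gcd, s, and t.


Euclidean algorithm on (307, 166) — divide until remainder is 0:
  307 = 1 · 166 + 141
  166 = 1 · 141 + 25
  141 = 5 · 25 + 16
  25 = 1 · 16 + 9
  16 = 1 · 9 + 7
  9 = 1 · 7 + 2
  7 = 3 · 2 + 1
  2 = 2 · 1 + 0
gcd(307, 166) = 1.
Track Bezout coefficients alongside the remainders: start with r₀ = 307 = a·1 + b·0 (s = 1, t = 0) and r₁ = 166 = a·0 + b·1 (s = 0, t = 1); each new remainder r_{k+1} = r_{k-1} − q_k·r_k inherits s_{k+1} = s_{k-1} − q_k·s_k, t_{k+1} = t_{k-1} − q_k·t_k, so r_k = a·s_k + b·t_k at every step:
  q = 1: r = 141, s = 1 − 1·0 = 1, t = 0 − 1·1 = -1  (check: 307·1 + 166·(-1) = 141)
  q = 1: r = 25, s = 0 − 1·1 = -1, t = 1 − 1·(-1) = 2  (check: 307·(-1) + 166·2 = 25)
  q = 5: r = 16, s = 1 − 5·(-1) = 6, t = -1 − 5·2 = -11  (check: 307·6 + 166·(-11) = 16)
  q = 1: r = 9, s = -1 − 1·6 = -7, t = 2 − 1·(-11) = 13  (check: 307·(-7) + 166·13 = 9)
  q = 1: r = 7, s = 6 − 1·(-7) = 13, t = -11 − 1·13 = -24  (check: 307·13 + 166·(-24) = 7)
  q = 1: r = 2, s = -7 − 1·13 = -20, t = 13 − 1·(-24) = 37  (check: 307·(-20) + 166·37 = 2)
  q = 3: r = 1, s = 13 − 3·(-20) = 73, t = -24 − 3·37 = -135  (check: 307·73 + 166·(-135) = 1)
The row with r = 1 (the gcd) gives the Bezout coefficients s = 73, t = -135.
Result: 307 · (73) + 166 · (-135) = 1.

gcd(307, 166) = 1; s = 73, t = -135 (check: 307·73 + 166·(-135) = 1).


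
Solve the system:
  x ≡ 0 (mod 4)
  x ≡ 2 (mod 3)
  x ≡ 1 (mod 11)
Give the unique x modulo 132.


Moduli 4, 3, 11 are pairwise coprime; by CRT there is a unique solution modulo M = 4 · 3 · 11 = 132.
Solve pairwise, accumulating the modulus:
  Start with x ≡ 0 (mod 4).
  Combine with x ≡ 2 (mod 3): since gcd(4, 3) = 1, we get a unique residue mod 12.
    Write x = 0 + 4·t and substitute into x ≡ 2 (mod 3): 4·t ≡ 2 − 0 = 2 (mod 3).
    Reduce coefficients mod 3: 1·t ≡ 2 (mod 3).
    So t ≡ 2 (mod 3).
    Then x = 0 + 4·2 = 8, valid modulo lcm(4, 3) = 12: x ≡ 8 (mod 12).
  Combine with x ≡ 1 (mod 11): since gcd(12, 11) = 1, we get a unique residue mod 132.
    Write x = 8 + 12·t and substitute into x ≡ 1 (mod 11): 12·t ≡ 1 − 8 = -7 (mod 11).
    Reduce coefficients mod 11: 1·t ≡ 4 (mod 11).
    So t ≡ 4 (mod 11).
    Then x = 8 + 12·4 = 56, valid modulo lcm(12, 11) = 132: x ≡ 56 (mod 132).
Verify: 56 mod 4 = 0 ✓, 56 mod 3 = 2 ✓, 56 mod 11 = 1 ✓.

x ≡ 56 (mod 132).


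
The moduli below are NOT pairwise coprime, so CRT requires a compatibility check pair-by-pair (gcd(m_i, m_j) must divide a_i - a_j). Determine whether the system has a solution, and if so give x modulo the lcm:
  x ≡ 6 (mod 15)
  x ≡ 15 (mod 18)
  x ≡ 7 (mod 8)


Moduli 15, 18, 8 are not pairwise coprime, so CRT works modulo lcm(m_i) when all pairwise compatibility conditions hold.
Pairwise compatibility: gcd(m_i, m_j) must divide a_i - a_j for every pair.
Merge one congruence at a time:
  Start: x ≡ 6 (mod 15).
  Combine with x ≡ 15 (mod 18): gcd(15, 18) = 3; 15 - 6 = 9, which IS divisible by 3, so compatible.
    Write x = 6 + 15·t and substitute into x ≡ 15 (mod 18): 15·t ≡ 15 − 6 = 9 (mod 18).
    Divide the congruence (and modulus) by g = 3: 5·t ≡ 3 (mod 6).
    The inverse of 5 mod 6 is 5 (since 5·5 = 25 = 4·6 + 1), so t ≡ 5·3 = 15 ≡ 3 (mod 6).
    Then x = 6 + 15·3 = 51, valid modulo lcm(15, 18) = 90: x ≡ 51 (mod 90).
  Combine with x ≡ 7 (mod 8): gcd(90, 8) = 2; 7 - 51 = -44, which IS divisible by 2, so compatible.
    Write x = 51 + 90·t and substitute into x ≡ 7 (mod 8): 90·t ≡ 7 − 51 = -44 (mod 8).
    Divide the congruence (and modulus) by g = 2: 45·t ≡ -22 (mod 4).
    Reduce coefficients mod 4: 1·t ≡ 2 (mod 4).
    So t ≡ 2 (mod 4).
    Then x = 51 + 90·2 = 231, valid modulo lcm(90, 8) = 360: x ≡ 231 (mod 360).
Verify: 231 mod 15 = 6, 231 mod 18 = 15, 231 mod 8 = 7.

x ≡ 231 (mod 360).


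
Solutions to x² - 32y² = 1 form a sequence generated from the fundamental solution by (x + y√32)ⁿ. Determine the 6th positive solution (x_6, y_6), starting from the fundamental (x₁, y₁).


Step 1: Find the fundamental solution (x₁, y₁) of x² - 32y² = 1.
  Expand √32 as a continued fraction. a₀ = ⌊√32⌋ = 5; iterate m_{k+1} = d_k·a_k − m_k, d_{k+1} = (32 − m_{k+1}²)/d_k, a_{k+1} = ⌊(a₀ + m_{k+1})/d_{k+1}⌋ (starting m₀ = 0, d₀ = 1), with convergents p_k = a_k·p_{k-1} + p_{k-2}, q_k = a_k·q_{k-1} + q_{k-2} (p₋₁ = 1, q₋₁ = 0):
  k = 0: a₀ = 5; p₀/q₀ = 5/1; p₀² − 32·q₀² = 25 − 32 = -7.
  k = 1: m = 5, d = 7, a = ⌊(5 + 5)/7⌋ = 1; p/q = (1·5 + 1)/(1·1 + 0) = 6/1; p² − 32·q² = 36 − 32 = 4.
  k = 2: m = 2, d = 4, a = ⌊(5 + 2)/4⌋ = 1; p/q = (1·6 + 5)/(1·1 + 1) = 11/2; p² − 32·q² = 121 − 128 = -7.
  k = 3: m = 2, d = 7, a = ⌊(5 + 2)/7⌋ = 1; p/q = (1·11 + 6)/(1·2 + 1) = 17/3; p² − 32·q² = 289 − 288 = 1.
  The first convergent with p² − 32·q² = 1 gives the fundamental solution (x₁, y₁) = (17, 3).
Step 2: Apply the recurrence (x_{n+1}, y_{n+1}) = (x₁x_n + 32y₁y_n, x₁y_n + y₁x_n) repeatedly.
  From (x_1, y_1) = (17, 3): x_2 = 17·17 + 32·3·3 = 577; y_2 = 17·3 + 3·17 = 102.
  From (x_2, y_2) = (577, 102): x_3 = 17·577 + 32·3·102 = 19601; y_3 = 17·102 + 3·577 = 3465.
  From (x_3, y_3) = (19601, 3465): x_4 = 17·19601 + 32·3·3465 = 665857; y_4 = 17·3465 + 3·19601 = 117708.
  From (x_4, y_4) = (665857, 117708): x_5 = 17·665857 + 32·3·117708 = 22619537; y_5 = 17·117708 + 3·665857 = 3998607.
  From (x_5, y_5) = (22619537, 3998607): x_6 = 17·22619537 + 32·3·3998607 = 768398401; y_6 = 17·3998607 + 3·22619537 = 135834930.
Step 3: Verify x_6² - 32·y_6² = 590436102659356801 - 590436102659356800 = 1 (should be 1). ✓

(x_1, y_1) = (17, 3); (x_6, y_6) = (768398401, 135834930).


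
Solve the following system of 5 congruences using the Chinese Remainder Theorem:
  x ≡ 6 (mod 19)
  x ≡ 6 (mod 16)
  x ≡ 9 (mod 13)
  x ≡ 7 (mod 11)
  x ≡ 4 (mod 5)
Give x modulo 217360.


Product of moduli M = 19 · 16 · 13 · 11 · 5 = 217360.
Merge one congruence at a time:
  Start: x ≡ 6 (mod 19).
  Combine with x ≡ 6 (mod 16); new modulus lcm = 304.
    Write x = 6 + 19·t and substitute into x ≡ 6 (mod 16): 19·t ≡ 6 − 6 = 0 (mod 16).
    Reduce coefficients mod 16: 3·t ≡ 0 (mod 16).
    The inverse of 3 mod 16 is 11 (since 3·11 = 33 = 2·16 + 1), so t ≡ 11·0 = 0 ≡ 0 (mod 16).
    Then x = 6 + 19·0 = 6, valid modulo lcm(19, 16) = 304: x ≡ 6 (mod 304).
  Combine with x ≡ 9 (mod 13); new modulus lcm = 3952.
    Write x = 6 + 304·t and substitute into x ≡ 9 (mod 13): 304·t ≡ 9 − 6 = 3 (mod 13).
    Reduce coefficients mod 13: 5·t ≡ 3 (mod 13).
    The inverse of 5 mod 13 is 8 (since 5·8 = 40 = 3·13 + 1), so t ≡ 8·3 = 24 ≡ 11 (mod 13).
    Then x = 6 + 304·11 = 3350, valid modulo lcm(304, 13) = 3952: x ≡ 3350 (mod 3952).
  Combine with x ≡ 7 (mod 11); new modulus lcm = 43472.
    Write x = 3350 + 3952·t and substitute into x ≡ 7 (mod 11): 3952·t ≡ 7 − 3350 = -3343 (mod 11).
    Reduce coefficients mod 11: 3·t ≡ 1 (mod 11).
    The inverse of 3 mod 11 is 4 (since 3·4 = 12 = 1·11 + 1), so t ≡ 4·1 = 4 ≡ 4 (mod 11).
    Then x = 3350 + 3952·4 = 19158, valid modulo lcm(3952, 11) = 43472: x ≡ 19158 (mod 43472).
  Combine with x ≡ 4 (mod 5); new modulus lcm = 217360.
    Write x = 19158 + 43472·t and substitute into x ≡ 4 (mod 5): 43472·t ≡ 4 − 19158 = -19154 (mod 5).
    Reduce coefficients mod 5: 2·t ≡ 1 (mod 5).
    The inverse of 2 mod 5 is 3 (since 2·3 = 6 = 1·5 + 1), so t ≡ 3·1 = 3 ≡ 3 (mod 5).
    Then x = 19158 + 43472·3 = 149574, valid modulo lcm(43472, 5) = 217360: x ≡ 149574 (mod 217360).
Verify against each original: 149574 mod 19 = 6, 149574 mod 16 = 6, 149574 mod 13 = 9, 149574 mod 11 = 7, 149574 mod 5 = 4.

x ≡ 149574 (mod 217360).


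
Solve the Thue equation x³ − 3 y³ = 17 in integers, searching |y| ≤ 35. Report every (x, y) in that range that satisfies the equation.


The equation is x³ - 3y³ = 17. For fixed y, x³ = 3·y³ + 17, so a solution requires the RHS to be a perfect cube.
Strategy: iterate y from -35 to 35, compute RHS = 3·y³ + 17, and check whether it is a (positive or negative) perfect cube.
Check small values of y:
  y = 0: RHS = 17 is not a perfect cube.
  y = 1: RHS = 20 is not a perfect cube.
  y = -1: RHS = 14 is not a perfect cube.
  y = 2: RHS = 41 is not a perfect cube.
  y = -2: RHS = -7 is not a perfect cube.
  y = 3: RHS = 98 is not a perfect cube.
  y = -3: RHS = -64 = (-4)³ ⇒ x = -4 works.
Continuing the search up to |y| = 35 finds no further solutions beyond those listed.
Collected solutions: (-4, -3).

Solutions (with |y| ≤ 35): (-4, -3).


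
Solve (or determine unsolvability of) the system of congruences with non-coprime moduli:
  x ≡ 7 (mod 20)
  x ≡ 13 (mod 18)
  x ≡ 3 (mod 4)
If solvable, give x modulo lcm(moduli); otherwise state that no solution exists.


Moduli 20, 18, 4 are not pairwise coprime, so CRT works modulo lcm(m_i) when all pairwise compatibility conditions hold.
Pairwise compatibility: gcd(m_i, m_j) must divide a_i - a_j for every pair.
Merge one congruence at a time:
  Start: x ≡ 7 (mod 20).
  Combine with x ≡ 13 (mod 18): gcd(20, 18) = 2; 13 - 7 = 6, which IS divisible by 2, so compatible.
    Write x = 7 + 20·t and substitute into x ≡ 13 (mod 18): 20·t ≡ 13 − 7 = 6 (mod 18).
    Divide the congruence (and modulus) by g = 2: 10·t ≡ 3 (mod 9).
    Reduce coefficients mod 9: 1·t ≡ 3 (mod 9).
    So t ≡ 3 (mod 9).
    Then x = 7 + 20·3 = 67, valid modulo lcm(20, 18) = 180: x ≡ 67 (mod 180).
  Combine with x ≡ 3 (mod 4): gcd(180, 4) = 4; 3 - 67 = -64, which IS divisible by 4, so compatible.
    Write x = 67 + 180·t and substitute into x ≡ 3 (mod 4): 180·t ≡ 3 − 67 = -64 (mod 4).
    Divide the congruence (and modulus) by g = 4: 45·t ≡ -16 (mod 1).
    Modulo 1 every t works; take t = 0.
    Then x = 67 + 180·0 = 67, valid modulo lcm(180, 4) = 180: x ≡ 67 (mod 180).
Verify: 67 mod 20 = 7, 67 mod 18 = 13, 67 mod 4 = 3.

x ≡ 67 (mod 180).
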